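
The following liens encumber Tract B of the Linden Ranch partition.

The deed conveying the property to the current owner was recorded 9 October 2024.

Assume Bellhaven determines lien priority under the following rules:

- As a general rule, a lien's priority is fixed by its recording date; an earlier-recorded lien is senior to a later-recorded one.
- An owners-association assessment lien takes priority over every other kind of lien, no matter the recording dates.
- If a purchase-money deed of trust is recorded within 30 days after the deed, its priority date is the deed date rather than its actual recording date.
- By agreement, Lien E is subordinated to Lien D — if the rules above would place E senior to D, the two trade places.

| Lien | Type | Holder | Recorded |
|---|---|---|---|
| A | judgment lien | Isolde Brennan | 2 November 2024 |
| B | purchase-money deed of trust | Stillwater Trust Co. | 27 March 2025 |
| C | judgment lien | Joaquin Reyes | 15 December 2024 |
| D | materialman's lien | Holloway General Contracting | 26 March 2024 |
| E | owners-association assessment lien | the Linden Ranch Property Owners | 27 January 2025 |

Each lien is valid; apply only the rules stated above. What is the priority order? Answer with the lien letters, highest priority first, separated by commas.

D, E, A, C, B

First, effective dates: B was recorded 169 days after the deed, outside the 30-day window, so it keeps its recording date.
As an owners-association assessment lien, E is senior to every other lien.
Among the remaining liens, by effective date: D (26 March 2024), A (2 November 2024), C (15 December 2024), B (27 March 2025).
E is senior to D before the subordination, so the two trade places.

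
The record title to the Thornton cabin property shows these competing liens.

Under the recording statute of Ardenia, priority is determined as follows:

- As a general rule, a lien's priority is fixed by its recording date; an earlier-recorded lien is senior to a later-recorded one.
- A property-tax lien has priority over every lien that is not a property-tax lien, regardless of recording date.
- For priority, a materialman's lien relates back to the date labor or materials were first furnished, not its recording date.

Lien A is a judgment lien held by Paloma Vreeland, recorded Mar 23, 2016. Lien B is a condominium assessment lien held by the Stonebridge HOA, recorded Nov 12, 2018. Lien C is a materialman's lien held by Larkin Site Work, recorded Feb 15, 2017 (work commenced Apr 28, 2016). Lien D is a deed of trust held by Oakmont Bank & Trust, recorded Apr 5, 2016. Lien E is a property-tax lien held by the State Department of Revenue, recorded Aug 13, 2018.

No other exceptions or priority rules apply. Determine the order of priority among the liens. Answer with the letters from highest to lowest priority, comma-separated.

E, A, D, C, B

First, effective dates: C is treated as recorded Apr 28, 2016, the work-commencement date.
E, as a property-tax lien, has superpriority and ranks first.
Remaining liens by effective date: A (Mar 23, 2016), D (Apr 5, 2016), C (Apr 28, 2016), B (Nov 12, 2018).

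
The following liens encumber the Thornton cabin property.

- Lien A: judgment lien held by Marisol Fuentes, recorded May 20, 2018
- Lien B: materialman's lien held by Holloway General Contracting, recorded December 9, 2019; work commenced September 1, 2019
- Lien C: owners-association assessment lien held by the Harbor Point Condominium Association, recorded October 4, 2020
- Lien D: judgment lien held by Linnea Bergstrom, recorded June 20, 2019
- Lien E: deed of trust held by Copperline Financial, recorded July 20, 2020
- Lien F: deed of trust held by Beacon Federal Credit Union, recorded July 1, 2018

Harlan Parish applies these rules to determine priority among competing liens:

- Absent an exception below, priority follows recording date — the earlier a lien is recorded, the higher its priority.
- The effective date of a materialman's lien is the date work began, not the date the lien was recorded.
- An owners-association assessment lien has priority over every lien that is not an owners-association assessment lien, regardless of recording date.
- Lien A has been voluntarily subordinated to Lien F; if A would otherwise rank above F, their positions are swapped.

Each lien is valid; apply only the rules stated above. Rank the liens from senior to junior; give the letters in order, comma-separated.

First, effective dates: B's effective date is September 1, 2019, when work began.
C is an owners-association assessment lien and takes priority over every other lien.
Ordering the rest by effective date: A (May 20, 2018), F (July 1, 2018), D (June 20, 2019), B (September 1, 2019), E (July 20, 2020).
Because A would otherwise rank above F, the subordination swaps them.

C, F, A, D, B, E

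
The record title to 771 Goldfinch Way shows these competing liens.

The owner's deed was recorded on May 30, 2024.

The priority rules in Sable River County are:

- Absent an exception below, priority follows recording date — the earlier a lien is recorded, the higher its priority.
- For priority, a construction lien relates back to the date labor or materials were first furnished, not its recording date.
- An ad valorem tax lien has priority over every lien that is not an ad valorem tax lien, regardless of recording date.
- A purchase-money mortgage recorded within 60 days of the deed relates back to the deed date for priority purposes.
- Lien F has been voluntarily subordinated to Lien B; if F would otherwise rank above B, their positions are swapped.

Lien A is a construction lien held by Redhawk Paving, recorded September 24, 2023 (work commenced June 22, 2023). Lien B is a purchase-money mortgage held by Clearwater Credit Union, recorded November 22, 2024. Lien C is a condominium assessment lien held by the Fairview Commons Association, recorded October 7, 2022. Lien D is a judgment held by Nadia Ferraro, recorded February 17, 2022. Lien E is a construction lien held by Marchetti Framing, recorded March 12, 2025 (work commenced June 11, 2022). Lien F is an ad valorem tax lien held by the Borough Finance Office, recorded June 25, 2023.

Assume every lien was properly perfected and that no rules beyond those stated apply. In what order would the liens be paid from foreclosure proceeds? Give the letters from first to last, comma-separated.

Effective dates after the stated exceptions: A's effective date is June 22, 2023, when work began; B missed the 60-day window (176 days after the deed), so its recording date stands; E is treated as recorded June 11, 2022, the work-commencement date.
F is an ad valorem tax lien, so it outranks all other liens regardless of date.
Remaining liens by effective date: D (February 17, 2022), E (June 11, 2022), C (October 7, 2022), A (June 22, 2023), B (November 22, 2024).
F would otherwise be senior to B, so under the subordination agreement F and B exchange positions.

B, D, E, C, A, F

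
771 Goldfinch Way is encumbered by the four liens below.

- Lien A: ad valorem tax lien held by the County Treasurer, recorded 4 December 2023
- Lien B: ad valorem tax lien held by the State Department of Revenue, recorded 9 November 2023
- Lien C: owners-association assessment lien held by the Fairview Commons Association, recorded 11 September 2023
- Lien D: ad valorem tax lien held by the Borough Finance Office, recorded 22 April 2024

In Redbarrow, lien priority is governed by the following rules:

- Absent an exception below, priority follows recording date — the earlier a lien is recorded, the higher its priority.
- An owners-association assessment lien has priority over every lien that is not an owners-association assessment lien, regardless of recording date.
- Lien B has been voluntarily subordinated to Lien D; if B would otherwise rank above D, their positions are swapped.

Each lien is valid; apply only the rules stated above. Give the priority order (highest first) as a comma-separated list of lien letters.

C is an owners-association assessment lien and takes priority over every other lien.
Remaining liens by effective date: B (9 November 2023), A (4 December 2023), D (22 April 2024).
B would otherwise be senior to D, so under the subordination agreement B and D exchange positions.

C, D, A, B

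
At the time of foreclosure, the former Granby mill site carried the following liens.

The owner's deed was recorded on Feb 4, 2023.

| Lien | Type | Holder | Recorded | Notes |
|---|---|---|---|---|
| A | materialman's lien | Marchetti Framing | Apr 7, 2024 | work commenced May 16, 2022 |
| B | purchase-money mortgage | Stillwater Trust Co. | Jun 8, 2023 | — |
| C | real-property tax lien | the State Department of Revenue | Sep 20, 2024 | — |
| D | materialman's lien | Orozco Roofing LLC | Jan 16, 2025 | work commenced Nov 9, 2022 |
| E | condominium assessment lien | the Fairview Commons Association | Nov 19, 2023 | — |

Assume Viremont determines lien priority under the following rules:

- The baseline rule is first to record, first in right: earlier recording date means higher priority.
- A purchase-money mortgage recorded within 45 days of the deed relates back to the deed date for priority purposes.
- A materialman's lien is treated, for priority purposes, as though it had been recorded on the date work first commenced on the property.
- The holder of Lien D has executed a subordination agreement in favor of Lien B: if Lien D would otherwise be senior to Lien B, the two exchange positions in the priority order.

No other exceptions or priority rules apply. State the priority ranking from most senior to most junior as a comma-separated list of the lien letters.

A, B, D, E, C

First, effective dates: A is treated as recorded May 16, 2022, the work-commencement date; B was recorded 124 days after the deed — beyond 45 days — so no relation-back applies; D's effective date is Nov 9, 2022, when work began.
Ordering by effective date: A (May 16, 2022), D (Nov 9, 2022), B (Jun 8, 2023), E (Nov 19, 2023), C (Sep 20, 2024).
Because D would otherwise rank above B, the subordination swaps them.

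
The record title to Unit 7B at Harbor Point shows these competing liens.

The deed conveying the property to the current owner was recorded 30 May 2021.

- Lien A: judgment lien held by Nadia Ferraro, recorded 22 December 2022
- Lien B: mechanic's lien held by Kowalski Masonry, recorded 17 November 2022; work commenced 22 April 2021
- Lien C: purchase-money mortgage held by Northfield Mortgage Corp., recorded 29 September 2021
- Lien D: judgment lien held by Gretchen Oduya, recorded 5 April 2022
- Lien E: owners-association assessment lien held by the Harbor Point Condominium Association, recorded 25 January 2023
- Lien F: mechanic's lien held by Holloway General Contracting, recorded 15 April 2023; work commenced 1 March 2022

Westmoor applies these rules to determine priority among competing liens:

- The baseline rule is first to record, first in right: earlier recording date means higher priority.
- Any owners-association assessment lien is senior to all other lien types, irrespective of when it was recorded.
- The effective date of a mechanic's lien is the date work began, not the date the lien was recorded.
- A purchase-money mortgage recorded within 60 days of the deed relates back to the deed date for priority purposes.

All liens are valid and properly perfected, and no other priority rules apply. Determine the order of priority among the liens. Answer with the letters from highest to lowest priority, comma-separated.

E, B, C, F, D, A

Adjusting effective dates: B is treated as recorded 22 April 2021, the work-commencement date; C was recorded 122 days after the deed, outside the 60-day window, so it keeps its recording date; F relates back to 1 March 2022 (work commenced).
E is an owners-association assessment lien and takes priority over every other lien.
Ordering the rest by effective date: B (22 April 2021), C (29 September 2021), F (1 March 2022), D (5 April 2022), A (22 December 2022).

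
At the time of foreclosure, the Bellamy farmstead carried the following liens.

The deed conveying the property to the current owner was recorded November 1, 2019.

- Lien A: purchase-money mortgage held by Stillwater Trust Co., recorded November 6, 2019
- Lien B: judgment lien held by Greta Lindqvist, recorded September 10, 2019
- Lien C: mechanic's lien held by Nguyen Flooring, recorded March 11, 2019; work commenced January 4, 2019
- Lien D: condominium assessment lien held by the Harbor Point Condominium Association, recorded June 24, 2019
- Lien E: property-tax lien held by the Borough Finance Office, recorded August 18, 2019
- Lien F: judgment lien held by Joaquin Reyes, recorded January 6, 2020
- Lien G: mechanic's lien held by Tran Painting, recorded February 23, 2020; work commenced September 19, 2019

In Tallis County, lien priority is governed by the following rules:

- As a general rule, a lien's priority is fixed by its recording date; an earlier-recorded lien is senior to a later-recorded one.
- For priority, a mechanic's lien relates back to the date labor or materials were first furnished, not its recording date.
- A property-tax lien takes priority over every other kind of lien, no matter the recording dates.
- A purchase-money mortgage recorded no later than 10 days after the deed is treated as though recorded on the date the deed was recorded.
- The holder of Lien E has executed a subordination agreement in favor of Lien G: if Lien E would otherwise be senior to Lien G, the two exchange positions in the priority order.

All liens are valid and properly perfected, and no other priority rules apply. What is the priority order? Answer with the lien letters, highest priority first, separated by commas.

Adjusting effective dates: A's effective date is the deed date, November 1, 2019; C relates back to January 4, 2019 (work commenced); G relates back to September 19, 2019 (work commenced).
As a property-tax lien, E is senior to every other lien.
Ordering the rest by effective date: C (January 4, 2019), D (June 24, 2019), B (September 10, 2019), G (September 19, 2019), A (November 1, 2019), F (January 6, 2020).
Because E would otherwise rank above G, the subordination swaps them.

G, C, D, B, E, A, F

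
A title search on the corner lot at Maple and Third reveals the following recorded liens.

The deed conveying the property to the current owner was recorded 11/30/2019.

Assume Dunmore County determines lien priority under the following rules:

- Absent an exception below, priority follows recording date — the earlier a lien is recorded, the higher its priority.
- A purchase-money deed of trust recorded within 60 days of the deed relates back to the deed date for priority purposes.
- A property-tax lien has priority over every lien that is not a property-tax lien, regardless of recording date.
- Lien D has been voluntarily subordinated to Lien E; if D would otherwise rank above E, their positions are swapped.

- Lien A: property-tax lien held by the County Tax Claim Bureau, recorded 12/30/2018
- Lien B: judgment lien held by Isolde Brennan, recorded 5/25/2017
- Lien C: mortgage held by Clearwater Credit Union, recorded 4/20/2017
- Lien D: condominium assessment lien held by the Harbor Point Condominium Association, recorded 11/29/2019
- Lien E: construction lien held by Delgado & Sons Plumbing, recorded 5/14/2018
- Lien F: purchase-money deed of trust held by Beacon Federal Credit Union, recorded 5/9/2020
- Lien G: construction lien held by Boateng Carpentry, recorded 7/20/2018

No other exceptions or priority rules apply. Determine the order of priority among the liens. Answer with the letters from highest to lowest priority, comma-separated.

A, C, B, E, G, D, F

Adjusting effective dates: F missed the 60-day window (161 days after the deed), so its recording date stands.
A, as a property-tax lien, has superpriority and ranks first.
The other liens, earliest effective date first: C (4/20/2017), B (5/25/2017), E (5/14/2018), G (7/20/2018), D (11/29/2019), F (5/9/2020).
Since D is not senior to E, the subordination leaves the order unchanged.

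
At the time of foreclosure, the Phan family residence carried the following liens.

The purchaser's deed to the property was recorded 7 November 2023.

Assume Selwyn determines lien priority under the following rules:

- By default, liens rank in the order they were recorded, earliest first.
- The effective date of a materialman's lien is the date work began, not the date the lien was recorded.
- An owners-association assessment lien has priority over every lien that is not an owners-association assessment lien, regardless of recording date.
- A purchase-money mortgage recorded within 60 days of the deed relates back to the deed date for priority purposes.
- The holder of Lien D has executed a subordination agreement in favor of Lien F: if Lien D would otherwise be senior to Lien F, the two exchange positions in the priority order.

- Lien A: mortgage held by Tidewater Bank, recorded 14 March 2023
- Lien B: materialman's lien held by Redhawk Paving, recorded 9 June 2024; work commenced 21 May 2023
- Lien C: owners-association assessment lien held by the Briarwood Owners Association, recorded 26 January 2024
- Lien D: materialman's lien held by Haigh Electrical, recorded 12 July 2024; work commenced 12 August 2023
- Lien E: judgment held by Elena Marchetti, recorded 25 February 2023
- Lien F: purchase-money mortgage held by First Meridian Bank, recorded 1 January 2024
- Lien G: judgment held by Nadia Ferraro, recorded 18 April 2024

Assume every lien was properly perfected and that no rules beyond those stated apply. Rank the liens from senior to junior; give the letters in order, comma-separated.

Adjusting effective dates: B relates back to 21 May 2023 (work commenced); D relates back to 12 August 2023 (work commenced); F was recorded within the 60-day window, so its effective date is the deed date 7 November 2023.
As an owners-association assessment lien, C is senior to every other lien.
Among the remaining liens, by effective date: E (25 February 2023), A (14 March 2023), B (21 May 2023), D (12 August 2023), F (7 November 2023), G (18 April 2024).
The subordination applies — D was senior to F — so D and F swap.

C, E, A, B, F, D, G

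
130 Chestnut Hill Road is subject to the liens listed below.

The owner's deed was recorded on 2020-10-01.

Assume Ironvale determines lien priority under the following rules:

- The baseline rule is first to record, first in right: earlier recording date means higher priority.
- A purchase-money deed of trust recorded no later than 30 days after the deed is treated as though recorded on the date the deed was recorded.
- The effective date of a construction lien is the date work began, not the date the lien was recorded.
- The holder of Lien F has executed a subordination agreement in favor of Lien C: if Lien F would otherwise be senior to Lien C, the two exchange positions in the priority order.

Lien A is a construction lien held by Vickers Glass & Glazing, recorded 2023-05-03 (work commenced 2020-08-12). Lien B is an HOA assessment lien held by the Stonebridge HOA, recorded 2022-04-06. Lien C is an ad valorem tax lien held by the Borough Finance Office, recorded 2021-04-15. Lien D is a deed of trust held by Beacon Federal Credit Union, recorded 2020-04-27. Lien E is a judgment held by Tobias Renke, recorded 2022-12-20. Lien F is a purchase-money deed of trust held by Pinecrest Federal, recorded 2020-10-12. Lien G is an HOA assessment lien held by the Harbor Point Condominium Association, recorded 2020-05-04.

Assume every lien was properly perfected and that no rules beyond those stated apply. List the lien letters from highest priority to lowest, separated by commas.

D, G, A, C, F, B, E

Effective dates after the stated exceptions: A is treated as recorded 2020-08-12, the work-commencement date; F relates back to the deed date 2020-10-01.
By effective date, earliest first: D (2020-04-27), G (2020-05-04), A (2020-08-12), F (2020-10-01), C (2021-04-15), B (2022-04-06), E (2022-12-20).
F is senior to C before the subordination, so the two trade places.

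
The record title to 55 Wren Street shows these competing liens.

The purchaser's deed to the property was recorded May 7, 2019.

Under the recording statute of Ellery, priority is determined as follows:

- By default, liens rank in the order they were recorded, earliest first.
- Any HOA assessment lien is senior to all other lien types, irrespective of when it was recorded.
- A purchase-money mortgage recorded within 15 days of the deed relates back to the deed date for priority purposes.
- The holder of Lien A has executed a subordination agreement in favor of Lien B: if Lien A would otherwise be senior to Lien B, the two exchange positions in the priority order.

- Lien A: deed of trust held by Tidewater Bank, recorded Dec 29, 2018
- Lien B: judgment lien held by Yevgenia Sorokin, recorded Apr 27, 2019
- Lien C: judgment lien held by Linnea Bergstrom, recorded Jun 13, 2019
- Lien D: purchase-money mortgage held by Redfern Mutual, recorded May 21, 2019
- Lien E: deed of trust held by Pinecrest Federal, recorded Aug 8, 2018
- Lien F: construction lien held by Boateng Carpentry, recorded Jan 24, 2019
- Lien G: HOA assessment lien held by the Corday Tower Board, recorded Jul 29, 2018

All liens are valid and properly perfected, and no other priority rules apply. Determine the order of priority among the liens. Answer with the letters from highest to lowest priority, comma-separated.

Adjusting effective dates: D relates back to the deed date May 7, 2019.
G is an HOA assessment lien, so it outranks all other liens regardless of date.
The other liens, earliest effective date first: E (Aug 8, 2018), A (Dec 29, 2018), F (Jan 24, 2019), B (Apr 27, 2019), D (May 7, 2019), C (Jun 13, 2019).
A would otherwise be senior to B, so under the subordination agreement A and B exchange positions.

G, E, B, F, A, D, C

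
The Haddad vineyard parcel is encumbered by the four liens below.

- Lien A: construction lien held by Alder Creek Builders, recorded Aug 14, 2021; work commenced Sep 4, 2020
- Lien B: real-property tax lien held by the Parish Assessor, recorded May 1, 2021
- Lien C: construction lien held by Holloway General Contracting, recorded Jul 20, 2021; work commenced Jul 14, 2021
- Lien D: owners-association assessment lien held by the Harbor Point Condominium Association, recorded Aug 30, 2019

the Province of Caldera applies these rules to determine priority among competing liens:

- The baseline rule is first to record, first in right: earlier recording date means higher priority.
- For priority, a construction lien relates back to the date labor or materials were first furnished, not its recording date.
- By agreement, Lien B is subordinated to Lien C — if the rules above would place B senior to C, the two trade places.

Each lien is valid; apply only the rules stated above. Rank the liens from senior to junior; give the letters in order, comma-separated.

Adjusting effective dates: A is treated as recorded Sep 4, 2020, the work-commencement date; C relates back to Jul 14, 2021 (work commenced).
By effective date: D (Aug 30, 2019), A (Sep 4, 2020), B (May 1, 2021), C (Jul 14, 2021).
Because B would otherwise rank above C, the subordination swaps them.

D, A, C, B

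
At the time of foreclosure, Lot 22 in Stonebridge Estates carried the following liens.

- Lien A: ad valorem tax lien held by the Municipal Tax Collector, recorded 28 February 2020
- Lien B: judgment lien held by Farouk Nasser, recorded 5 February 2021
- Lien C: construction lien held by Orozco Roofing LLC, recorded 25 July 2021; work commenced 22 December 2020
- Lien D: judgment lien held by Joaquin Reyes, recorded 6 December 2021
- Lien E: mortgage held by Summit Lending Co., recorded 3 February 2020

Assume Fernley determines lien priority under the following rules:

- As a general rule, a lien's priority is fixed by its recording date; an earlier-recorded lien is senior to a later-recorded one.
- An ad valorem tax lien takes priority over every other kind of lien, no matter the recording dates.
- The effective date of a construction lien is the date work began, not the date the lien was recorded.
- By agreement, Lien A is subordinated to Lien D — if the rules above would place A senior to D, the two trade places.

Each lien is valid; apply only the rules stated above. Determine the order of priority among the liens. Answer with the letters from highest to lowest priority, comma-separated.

D, E, C, B, A

Effective dates after the stated exceptions: C relates back to 22 December 2020 (work commenced).
As an ad valorem tax lien, A is senior to every other lien.
Remaining liens by effective date: E (3 February 2020), C (22 December 2020), B (5 February 2021), D (6 December 2021).
A is senior to D before the subordination, so the two trade places.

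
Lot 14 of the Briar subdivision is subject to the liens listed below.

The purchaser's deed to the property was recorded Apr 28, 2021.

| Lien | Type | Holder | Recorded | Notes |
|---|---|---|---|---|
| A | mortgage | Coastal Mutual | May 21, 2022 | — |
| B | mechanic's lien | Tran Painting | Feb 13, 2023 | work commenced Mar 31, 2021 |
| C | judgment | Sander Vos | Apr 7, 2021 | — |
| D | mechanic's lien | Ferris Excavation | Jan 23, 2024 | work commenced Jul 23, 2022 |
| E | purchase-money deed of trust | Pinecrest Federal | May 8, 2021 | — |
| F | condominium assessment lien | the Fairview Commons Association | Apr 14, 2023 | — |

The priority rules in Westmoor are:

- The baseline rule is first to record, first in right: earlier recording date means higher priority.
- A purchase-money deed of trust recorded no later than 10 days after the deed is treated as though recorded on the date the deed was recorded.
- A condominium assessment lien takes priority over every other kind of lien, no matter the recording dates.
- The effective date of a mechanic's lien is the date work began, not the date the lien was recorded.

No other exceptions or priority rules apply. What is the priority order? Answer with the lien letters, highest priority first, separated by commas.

Effective dates after the stated exceptions: B relates back to Mar 31, 2021 (work commenced); D is treated as recorded Jul 23, 2022, the work-commencement date; E relates back to the deed date Apr 28, 2021.
F is a condominium assessment lien and takes priority over every other lien.
The other liens, earliest effective date first: B (Mar 31, 2021), C (Apr 7, 2021), E (Apr 28, 2021), A (May 21, 2022), D (Jul 23, 2022).

F, B, C, E, A, D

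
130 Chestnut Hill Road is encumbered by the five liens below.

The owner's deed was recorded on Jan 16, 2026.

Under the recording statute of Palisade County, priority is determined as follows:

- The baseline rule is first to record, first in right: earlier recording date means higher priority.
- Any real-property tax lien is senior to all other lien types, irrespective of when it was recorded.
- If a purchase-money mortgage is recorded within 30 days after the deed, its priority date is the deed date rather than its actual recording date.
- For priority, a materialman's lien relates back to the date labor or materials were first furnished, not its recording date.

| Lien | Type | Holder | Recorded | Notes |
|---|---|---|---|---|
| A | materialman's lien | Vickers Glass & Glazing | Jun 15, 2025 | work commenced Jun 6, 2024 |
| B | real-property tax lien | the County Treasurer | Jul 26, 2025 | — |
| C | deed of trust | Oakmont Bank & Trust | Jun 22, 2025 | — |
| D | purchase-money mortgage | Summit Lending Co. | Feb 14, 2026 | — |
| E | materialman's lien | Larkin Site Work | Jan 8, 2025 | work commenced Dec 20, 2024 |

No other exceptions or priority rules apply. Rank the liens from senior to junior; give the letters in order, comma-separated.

B, A, E, C, D

Effective dates: A is treated as recorded Jun 6, 2024, the work-commencement date; D's effective date is the deed date, Jan 16, 2026; E is treated as recorded Dec 20, 2024, the work-commencement date.
B is a real-property tax lien, so it outranks all other liens regardless of date.
Ordering the rest by effective date: A (Jun 6, 2024), E (Dec 20, 2024), C (Jun 22, 2025), D (Jan 16, 2026).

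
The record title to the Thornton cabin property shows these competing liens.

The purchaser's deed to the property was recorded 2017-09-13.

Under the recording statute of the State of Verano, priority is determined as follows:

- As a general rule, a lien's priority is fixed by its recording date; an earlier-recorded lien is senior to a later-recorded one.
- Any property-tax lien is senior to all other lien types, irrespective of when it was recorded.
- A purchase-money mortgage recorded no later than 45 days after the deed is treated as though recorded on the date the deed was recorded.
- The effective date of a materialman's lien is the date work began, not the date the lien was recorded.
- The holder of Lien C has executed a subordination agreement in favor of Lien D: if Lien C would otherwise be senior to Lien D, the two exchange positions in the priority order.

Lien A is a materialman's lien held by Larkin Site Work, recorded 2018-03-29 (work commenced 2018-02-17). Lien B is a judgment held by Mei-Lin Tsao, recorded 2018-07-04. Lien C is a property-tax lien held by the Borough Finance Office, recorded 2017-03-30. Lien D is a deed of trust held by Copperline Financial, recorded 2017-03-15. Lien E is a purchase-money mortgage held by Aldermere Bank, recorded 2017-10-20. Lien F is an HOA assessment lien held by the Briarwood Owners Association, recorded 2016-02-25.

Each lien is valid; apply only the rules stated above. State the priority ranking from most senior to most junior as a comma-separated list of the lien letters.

D, F, C, E, A, B

Adjusting effective dates: A relates back to 2018-02-17 (work commenced); E's effective date is the deed date, 2017-09-13.
As a property-tax lien, C is senior to every other lien.
The other liens, earliest effective date first: F (2016-02-25), D (2017-03-15), E (2017-09-13), A (2018-02-17), B (2018-07-04).
The subordination applies — C was senior to D — so C and D swap.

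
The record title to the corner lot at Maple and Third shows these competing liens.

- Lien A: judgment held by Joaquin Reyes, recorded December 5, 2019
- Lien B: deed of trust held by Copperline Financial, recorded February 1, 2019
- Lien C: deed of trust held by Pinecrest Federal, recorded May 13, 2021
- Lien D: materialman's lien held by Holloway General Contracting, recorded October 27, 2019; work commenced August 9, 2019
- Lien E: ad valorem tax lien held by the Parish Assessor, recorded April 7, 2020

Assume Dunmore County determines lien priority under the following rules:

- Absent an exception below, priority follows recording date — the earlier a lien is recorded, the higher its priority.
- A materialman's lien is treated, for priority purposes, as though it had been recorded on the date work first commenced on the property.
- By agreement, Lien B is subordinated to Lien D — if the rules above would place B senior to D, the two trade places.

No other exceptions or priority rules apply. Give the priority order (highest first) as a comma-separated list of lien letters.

D, B, A, E, C

Adjusting effective dates: D's effective date is August 9, 2019, when work began.
By effective date: B (February 1, 2019), D (August 9, 2019), A (December 5, 2019), E (April 7, 2020), C (May 13, 2021).
Because B would otherwise rank above D, the subordination swaps them.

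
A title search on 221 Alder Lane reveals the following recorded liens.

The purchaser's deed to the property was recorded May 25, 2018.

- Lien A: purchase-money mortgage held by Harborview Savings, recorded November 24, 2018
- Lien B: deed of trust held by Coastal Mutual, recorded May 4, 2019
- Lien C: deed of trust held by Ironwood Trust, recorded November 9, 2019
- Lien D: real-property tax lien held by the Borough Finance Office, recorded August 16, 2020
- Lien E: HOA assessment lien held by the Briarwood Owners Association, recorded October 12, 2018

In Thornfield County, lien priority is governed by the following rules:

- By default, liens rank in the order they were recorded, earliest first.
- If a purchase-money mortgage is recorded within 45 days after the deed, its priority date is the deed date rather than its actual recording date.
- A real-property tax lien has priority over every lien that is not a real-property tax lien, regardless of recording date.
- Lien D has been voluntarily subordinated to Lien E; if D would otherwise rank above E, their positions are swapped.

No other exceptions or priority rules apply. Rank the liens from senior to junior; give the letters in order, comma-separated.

E, D, A, B, C

Adjusting effective dates: A was recorded 183 days after the deed, outside the 45-day window, so it keeps its recording date.
D is a real-property tax lien and takes priority over every other lien.
Ordering the rest by effective date: E (October 12, 2018), A (November 24, 2018), B (May 4, 2019), C (November 9, 2019).
The subordination applies — D was senior to E — so D and E swap.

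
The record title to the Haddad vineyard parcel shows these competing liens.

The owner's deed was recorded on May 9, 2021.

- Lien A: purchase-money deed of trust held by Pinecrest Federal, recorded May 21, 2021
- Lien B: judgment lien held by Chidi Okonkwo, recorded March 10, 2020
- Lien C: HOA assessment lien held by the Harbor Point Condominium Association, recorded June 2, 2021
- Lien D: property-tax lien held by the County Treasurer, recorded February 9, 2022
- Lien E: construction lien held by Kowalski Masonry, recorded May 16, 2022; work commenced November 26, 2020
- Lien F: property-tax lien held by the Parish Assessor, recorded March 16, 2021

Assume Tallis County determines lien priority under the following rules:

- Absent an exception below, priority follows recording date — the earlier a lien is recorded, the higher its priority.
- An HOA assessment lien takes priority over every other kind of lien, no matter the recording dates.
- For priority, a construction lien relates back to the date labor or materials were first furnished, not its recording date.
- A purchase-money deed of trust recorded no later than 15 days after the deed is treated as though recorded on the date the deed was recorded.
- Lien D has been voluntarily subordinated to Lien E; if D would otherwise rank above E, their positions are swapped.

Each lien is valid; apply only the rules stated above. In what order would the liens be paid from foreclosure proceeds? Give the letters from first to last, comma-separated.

First, effective dates: A was recorded within the 15-day window, so its effective date is the deed date May 9, 2021; E is treated as recorded November 26, 2020, the work-commencement date.
C is an HOA assessment lien and takes priority over every other lien.
The other liens, earliest effective date first: B (March 10, 2020), E (November 26, 2020), F (March 16, 2021), A (May 9, 2021), D (February 9, 2022).
D is already junior to E, so the subordination agreement changes nothing.

C, B, E, F, A, D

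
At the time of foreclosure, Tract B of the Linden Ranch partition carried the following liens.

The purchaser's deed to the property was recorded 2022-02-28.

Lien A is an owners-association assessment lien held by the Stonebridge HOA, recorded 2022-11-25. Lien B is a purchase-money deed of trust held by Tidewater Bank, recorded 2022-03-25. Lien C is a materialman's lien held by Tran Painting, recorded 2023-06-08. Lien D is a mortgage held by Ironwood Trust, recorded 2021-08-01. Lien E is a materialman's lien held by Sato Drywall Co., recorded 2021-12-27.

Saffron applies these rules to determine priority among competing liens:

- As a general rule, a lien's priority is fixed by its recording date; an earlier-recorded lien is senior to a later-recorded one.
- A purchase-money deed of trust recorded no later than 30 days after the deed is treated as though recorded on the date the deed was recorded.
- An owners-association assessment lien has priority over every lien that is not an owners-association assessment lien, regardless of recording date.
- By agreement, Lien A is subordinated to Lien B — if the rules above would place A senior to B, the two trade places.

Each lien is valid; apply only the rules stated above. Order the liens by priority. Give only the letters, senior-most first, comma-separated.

B, D, E, A, C

Adjusting effective dates: B was recorded within the 30-day window, so its effective date is the deed date 2022-02-28.
A is an owners-association assessment lien, so it outranks all other liens regardless of date.
The other liens, earliest effective date first: D (2021-08-01), E (2021-12-27), B (2022-02-28), C (2023-06-08).
A is senior to B before the subordination, so the two trade places.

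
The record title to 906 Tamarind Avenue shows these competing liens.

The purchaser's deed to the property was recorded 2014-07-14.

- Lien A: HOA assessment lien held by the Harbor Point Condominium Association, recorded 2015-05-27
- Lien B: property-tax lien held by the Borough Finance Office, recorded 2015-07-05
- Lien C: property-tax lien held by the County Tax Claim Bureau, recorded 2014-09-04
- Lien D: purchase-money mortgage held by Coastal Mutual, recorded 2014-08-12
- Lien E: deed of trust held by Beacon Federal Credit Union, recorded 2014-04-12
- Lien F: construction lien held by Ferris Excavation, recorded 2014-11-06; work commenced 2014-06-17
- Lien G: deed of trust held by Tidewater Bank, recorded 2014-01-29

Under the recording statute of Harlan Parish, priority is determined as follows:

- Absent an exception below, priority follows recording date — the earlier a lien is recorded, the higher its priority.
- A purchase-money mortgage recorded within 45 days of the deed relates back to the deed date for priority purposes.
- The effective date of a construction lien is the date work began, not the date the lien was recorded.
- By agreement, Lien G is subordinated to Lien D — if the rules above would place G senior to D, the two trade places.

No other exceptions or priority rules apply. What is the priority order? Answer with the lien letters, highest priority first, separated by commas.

D, E, F, G, C, A, B

Adjusting effective dates: D's effective date is the deed date, 2014-07-14; F's effective date is 2014-06-17, when work began.
Sorted by effective date: G (2014-01-29), E (2014-04-12), F (2014-06-17), D (2014-07-14), C (2014-09-04), A (2015-05-27), B (2015-07-05).
The subordination applies — G was senior to D — so G and D swap.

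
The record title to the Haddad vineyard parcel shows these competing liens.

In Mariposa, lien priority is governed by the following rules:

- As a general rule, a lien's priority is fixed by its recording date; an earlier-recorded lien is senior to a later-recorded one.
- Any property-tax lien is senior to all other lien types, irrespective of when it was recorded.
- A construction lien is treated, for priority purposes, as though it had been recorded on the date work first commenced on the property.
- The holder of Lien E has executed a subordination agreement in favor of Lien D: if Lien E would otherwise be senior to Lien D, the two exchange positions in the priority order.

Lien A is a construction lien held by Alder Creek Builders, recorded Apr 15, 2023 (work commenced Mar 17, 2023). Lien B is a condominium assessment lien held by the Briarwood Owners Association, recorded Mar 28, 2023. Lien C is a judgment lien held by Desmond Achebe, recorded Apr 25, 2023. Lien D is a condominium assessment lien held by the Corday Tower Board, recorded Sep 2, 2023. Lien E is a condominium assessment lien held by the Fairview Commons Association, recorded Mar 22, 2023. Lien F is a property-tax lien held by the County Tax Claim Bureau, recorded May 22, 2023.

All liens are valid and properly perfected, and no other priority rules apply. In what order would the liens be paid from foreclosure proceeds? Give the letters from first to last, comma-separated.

F, A, D, B, C, E

Effective dates after the stated exceptions: A relates back to Mar 17, 2023 (work commenced).
F is a property-tax lien and takes priority over every other lien.
The other liens, earliest effective date first: A (Mar 17, 2023), E (Mar 22, 2023), B (Mar 28, 2023), C (Apr 25, 2023), D (Sep 2, 2023).
Because E would otherwise rank above D, the subordination swaps them.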